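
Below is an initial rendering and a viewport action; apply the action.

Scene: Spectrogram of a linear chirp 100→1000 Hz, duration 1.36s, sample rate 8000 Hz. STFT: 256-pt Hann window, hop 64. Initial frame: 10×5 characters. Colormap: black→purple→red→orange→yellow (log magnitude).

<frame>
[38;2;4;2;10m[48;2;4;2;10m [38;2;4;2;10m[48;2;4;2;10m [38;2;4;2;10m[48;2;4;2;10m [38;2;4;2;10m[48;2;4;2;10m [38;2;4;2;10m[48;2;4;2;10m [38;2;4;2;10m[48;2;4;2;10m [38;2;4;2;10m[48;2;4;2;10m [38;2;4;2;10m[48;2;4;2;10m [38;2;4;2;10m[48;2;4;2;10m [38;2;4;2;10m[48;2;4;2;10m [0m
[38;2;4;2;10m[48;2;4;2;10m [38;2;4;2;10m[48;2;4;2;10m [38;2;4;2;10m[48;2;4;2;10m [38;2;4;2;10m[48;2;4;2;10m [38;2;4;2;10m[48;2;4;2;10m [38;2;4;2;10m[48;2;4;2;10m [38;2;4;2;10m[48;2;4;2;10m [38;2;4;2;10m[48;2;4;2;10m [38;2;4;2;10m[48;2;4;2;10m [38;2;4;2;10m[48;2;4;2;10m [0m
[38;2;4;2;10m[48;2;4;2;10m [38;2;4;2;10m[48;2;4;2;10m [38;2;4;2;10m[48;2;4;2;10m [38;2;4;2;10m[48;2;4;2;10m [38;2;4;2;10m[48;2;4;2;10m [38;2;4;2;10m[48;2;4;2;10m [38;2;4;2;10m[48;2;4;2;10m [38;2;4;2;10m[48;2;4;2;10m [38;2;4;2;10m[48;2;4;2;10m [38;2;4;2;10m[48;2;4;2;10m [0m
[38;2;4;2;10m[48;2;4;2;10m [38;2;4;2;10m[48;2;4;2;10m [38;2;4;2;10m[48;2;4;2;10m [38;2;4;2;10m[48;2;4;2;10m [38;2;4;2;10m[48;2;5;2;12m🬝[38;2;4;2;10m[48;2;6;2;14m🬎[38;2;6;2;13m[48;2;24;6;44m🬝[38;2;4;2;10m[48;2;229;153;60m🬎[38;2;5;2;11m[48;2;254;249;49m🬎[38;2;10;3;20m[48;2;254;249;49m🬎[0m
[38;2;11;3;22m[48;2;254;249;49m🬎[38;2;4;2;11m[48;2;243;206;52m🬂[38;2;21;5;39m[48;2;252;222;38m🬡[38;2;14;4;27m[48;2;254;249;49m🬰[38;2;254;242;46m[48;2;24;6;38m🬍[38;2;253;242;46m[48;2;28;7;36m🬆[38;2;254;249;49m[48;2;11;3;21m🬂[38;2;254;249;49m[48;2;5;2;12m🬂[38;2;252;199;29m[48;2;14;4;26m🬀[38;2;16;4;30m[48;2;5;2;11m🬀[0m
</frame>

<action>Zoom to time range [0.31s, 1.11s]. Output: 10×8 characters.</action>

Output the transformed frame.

<frame>
[38;2;4;2;10m[48;2;4;2;10m [38;2;4;2;10m[48;2;4;2;10m [38;2;4;2;10m[48;2;4;2;10m [38;2;4;2;10m[48;2;4;2;10m [38;2;4;2;10m[48;2;4;2;10m [38;2;4;2;10m[48;2;4;2;10m [38;2;4;2;10m[48;2;4;2;10m [38;2;4;2;10m[48;2;4;2;10m [38;2;4;2;10m[48;2;4;2;10m [38;2;4;2;10m[48;2;4;2;10m [0m
[38;2;4;2;10m[48;2;4;2;10m [38;2;4;2;10m[48;2;4;2;10m [38;2;4;2;10m[48;2;4;2;10m [38;2;4;2;10m[48;2;4;2;10m [38;2;4;2;10m[48;2;4;2;10m [38;2;4;2;10m[48;2;4;2;10m [38;2;4;2;10m[48;2;4;2;10m [38;2;4;2;10m[48;2;4;2;10m [38;2;4;2;10m[48;2;4;2;10m [38;2;4;2;10m[48;2;4;2;10m [0m
[38;2;4;2;10m[48;2;4;2;10m [38;2;4;2;10m[48;2;4;2;10m [38;2;4;2;10m[48;2;4;2;10m [38;2;4;2;10m[48;2;4;2;10m [38;2;4;2;10m[48;2;4;2;10m [38;2;4;2;10m[48;2;4;2;10m [38;2;4;2;10m[48;2;4;2;10m [38;2;4;2;10m[48;2;4;2;10m [38;2;4;2;10m[48;2;4;2;10m [38;2;4;2;10m[48;2;4;2;10m [0m
[38;2;4;2;10m[48;2;4;2;10m [38;2;4;2;10m[48;2;4;2;10m [38;2;4;2;10m[48;2;4;2;10m [38;2;4;2;10m[48;2;4;2;10m [38;2;4;2;10m[48;2;4;2;10m [38;2;4;2;10m[48;2;4;2;10m [38;2;4;2;10m[48;2;4;2;10m [38;2;4;2;10m[48;2;4;2;10m [38;2;4;2;10m[48;2;4;2;10m [38;2;4;2;10m[48;2;4;2;10m [0m
[38;2;4;2;10m[48;2;4;2;10m [38;2;4;2;10m[48;2;4;2;10m [38;2;4;2;10m[48;2;4;2;10m [38;2;4;2;10m[48;2;4;2;10m [38;2;4;2;10m[48;2;4;2;10m [38;2;4;2;10m[48;2;4;2;10m [38;2;4;2;10m[48;2;4;2;10m [38;2;4;2;10m[48;2;4;2;10m [38;2;4;2;10m[48;2;4;2;10m [38;2;4;2;10m[48;2;4;2;10m [0m
[38;2;4;2;10m[48;2;4;2;10m [38;2;4;2;10m[48;2;4;2;10m [38;2;4;2;10m[48;2;4;2;10m [38;2;4;2;10m[48;2;4;2;10m [38;2;4;2;10m[48;2;4;2;10m [38;2;4;2;10m[48;2;4;2;10m [38;2;4;2;10m[48;2;4;2;11m🬎[38;2;4;2;10m[48;2;5;2;11m🬝[38;2;4;2;10m[48;2;5;2;12m🬎[38;2;4;2;10m[48;2;6;2;14m🬎[0m
[38;2;4;2;10m[48;2;11;3;22m🬎[38;2;4;2;10m[48;2;22;5;41m🬎[38;2;16;4;26m[48;2;241;134;22m🬝[38;2;5;2;13m[48;2;254;242;46m🬎[38;2;8;2;17m[48;2;254;249;49m🬎[38;2;23;5;39m[48;2;254;247;48m🬎[38;2;7;2;16m[48;2;243;198;49m🬂[38;2;11;3;22m[48;2;251;217;40m🬂[38;2;42;10;67m[48;2;254;249;49m🬰[38;2;253;236;43m[48;2;78;21;46m🬍[0m
[38;2;253;237;44m[48;2;8;2;17m🬎[38;2;237;186;57m[48;2;21;5;39m🬆[38;2;254;249;49m[48;2;12;3;23m🬂[38;2;253;234;43m[48;2;6;2;14m🬂[38;2;216;84;57m[48;2;16;4;27m🬀[38;2;25;6;45m[48;2;6;2;14m🬀[38;2;9;3;19m[48;2;4;2;10m🬂[38;2;6;2;14m[48;2;4;2;10m🬂[38;2;5;2;11m[48;2;4;2;10m🬂[38;2;4;2;11m[48;2;4;2;10m🬂[0m
</frame>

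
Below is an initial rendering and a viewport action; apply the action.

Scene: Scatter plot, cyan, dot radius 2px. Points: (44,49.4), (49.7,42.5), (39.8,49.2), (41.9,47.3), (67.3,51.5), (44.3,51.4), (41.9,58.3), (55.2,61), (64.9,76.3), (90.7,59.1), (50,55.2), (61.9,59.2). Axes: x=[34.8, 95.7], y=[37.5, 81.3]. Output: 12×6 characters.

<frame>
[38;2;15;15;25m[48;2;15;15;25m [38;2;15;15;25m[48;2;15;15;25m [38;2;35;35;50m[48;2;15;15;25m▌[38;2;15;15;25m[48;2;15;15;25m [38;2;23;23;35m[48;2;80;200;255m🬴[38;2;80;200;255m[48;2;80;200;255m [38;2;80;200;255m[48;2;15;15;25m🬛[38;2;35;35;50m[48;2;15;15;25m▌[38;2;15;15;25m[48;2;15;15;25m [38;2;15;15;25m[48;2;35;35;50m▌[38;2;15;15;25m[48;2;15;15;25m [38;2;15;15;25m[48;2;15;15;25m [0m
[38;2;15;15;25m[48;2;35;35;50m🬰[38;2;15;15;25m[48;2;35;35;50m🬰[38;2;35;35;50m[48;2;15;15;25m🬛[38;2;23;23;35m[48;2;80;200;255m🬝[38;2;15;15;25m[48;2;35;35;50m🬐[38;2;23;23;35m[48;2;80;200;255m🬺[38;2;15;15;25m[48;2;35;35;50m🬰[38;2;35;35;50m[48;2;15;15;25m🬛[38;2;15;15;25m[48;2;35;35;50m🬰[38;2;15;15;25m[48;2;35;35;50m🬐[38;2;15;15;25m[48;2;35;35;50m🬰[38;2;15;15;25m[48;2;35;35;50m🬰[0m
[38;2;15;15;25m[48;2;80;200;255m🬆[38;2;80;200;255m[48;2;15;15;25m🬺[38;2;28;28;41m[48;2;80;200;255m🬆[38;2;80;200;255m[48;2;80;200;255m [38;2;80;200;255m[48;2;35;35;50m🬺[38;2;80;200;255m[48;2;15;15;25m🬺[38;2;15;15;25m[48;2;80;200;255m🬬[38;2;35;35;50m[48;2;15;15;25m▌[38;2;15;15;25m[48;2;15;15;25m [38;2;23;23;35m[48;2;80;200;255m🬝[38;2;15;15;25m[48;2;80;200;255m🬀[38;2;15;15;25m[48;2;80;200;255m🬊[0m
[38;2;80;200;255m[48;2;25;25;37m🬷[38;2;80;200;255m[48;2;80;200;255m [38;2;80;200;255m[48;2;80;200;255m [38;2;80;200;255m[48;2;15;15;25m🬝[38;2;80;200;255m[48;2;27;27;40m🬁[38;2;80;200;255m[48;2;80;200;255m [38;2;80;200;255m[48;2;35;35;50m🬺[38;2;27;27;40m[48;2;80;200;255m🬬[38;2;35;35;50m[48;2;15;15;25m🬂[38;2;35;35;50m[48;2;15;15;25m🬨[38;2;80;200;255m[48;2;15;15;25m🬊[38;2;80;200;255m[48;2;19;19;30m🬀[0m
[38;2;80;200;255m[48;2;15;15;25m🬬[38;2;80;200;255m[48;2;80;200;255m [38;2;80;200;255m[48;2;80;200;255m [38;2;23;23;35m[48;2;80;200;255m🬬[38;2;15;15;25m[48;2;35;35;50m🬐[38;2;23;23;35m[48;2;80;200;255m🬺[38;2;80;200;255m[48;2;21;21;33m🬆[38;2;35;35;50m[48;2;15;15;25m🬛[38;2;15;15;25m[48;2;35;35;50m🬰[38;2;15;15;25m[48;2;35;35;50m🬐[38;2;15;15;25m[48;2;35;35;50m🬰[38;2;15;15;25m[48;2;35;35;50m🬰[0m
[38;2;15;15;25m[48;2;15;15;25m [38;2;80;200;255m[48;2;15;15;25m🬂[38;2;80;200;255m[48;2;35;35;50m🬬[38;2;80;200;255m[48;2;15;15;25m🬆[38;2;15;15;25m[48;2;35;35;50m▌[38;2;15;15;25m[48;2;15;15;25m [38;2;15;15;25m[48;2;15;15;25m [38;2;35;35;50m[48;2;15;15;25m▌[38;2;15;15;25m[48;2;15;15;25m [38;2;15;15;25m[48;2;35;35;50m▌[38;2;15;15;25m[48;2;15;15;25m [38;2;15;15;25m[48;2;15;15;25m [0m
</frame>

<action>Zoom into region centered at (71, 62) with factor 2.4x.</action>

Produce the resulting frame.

<frame>
[38;2;15;15;25m[48;2;15;15;25m [38;2;15;15;25m[48;2;15;15;25m [38;2;35;35;50m[48;2;15;15;25m▌[38;2;15;15;25m[48;2;15;15;25m [38;2;15;15;25m[48;2;35;35;50m▌[38;2;15;15;25m[48;2;15;15;25m [38;2;15;15;25m[48;2;15;15;25m [38;2;35;35;50m[48;2;15;15;25m▌[38;2;15;15;25m[48;2;15;15;25m [38;2;15;15;25m[48;2;35;35;50m▌[38;2;15;15;25m[48;2;15;15;25m [38;2;15;15;25m[48;2;15;15;25m [0m
[38;2;15;15;25m[48;2;35;35;50m🬰[38;2;15;15;25m[48;2;35;35;50m🬰[38;2;35;35;50m[48;2;15;15;25m🬛[38;2;15;15;25m[48;2;35;35;50m🬰[38;2;15;15;25m[48;2;35;35;50m🬐[38;2;15;15;25m[48;2;35;35;50m🬰[38;2;15;15;25m[48;2;35;35;50m🬰[38;2;35;35;50m[48;2;15;15;25m🬛[38;2;15;15;25m[48;2;35;35;50m🬰[38;2;15;15;25m[48;2;35;35;50m🬐[38;2;15;15;25m[48;2;35;35;50m🬰[38;2;15;15;25m[48;2;35;35;50m🬰[0m
[38;2;15;15;25m[48;2;15;15;25m [38;2;15;15;25m[48;2;15;15;25m [38;2;35;35;50m[48;2;15;15;25m▌[38;2;15;15;25m[48;2;15;15;25m [38;2;15;15;25m[48;2;35;35;50m▌[38;2;15;15;25m[48;2;15;15;25m [38;2;15;15;25m[48;2;15;15;25m [38;2;35;35;50m[48;2;15;15;25m▌[38;2;15;15;25m[48;2;15;15;25m [38;2;15;15;25m[48;2;35;35;50m▌[38;2;15;15;25m[48;2;15;15;25m [38;2;15;15;25m[48;2;15;15;25m [0m
[38;2;23;23;35m[48;2;80;200;255m🬝[38;2;35;35;50m[48;2;80;200;255m🬀[38;2;80;200;255m[48;2;28;28;41m🬱[38;2;35;35;50m[48;2;15;15;25m🬂[38;2;35;35;50m[48;2;15;15;25m🬨[38;2;35;35;50m[48;2;15;15;25m🬂[38;2;35;35;50m[48;2;15;15;25m🬂[38;2;35;35;50m[48;2;15;15;25m🬕[38;2;35;35;50m[48;2;15;15;25m🬂[38;2;35;35;50m[48;2;15;15;25m🬨[38;2;35;35;50m[48;2;15;15;25m🬂[38;2;35;35;50m[48;2;15;15;25m🬂[0m
[38;2;15;15;25m[48;2;35;35;50m🬰[38;2;80;200;255m[48;2;21;21;33m🬊[38;2;80;200;255m[48;2;27;27;40m🬀[38;2;15;15;25m[48;2;35;35;50m🬰[38;2;15;15;25m[48;2;35;35;50m🬐[38;2;15;15;25m[48;2;35;35;50m🬰[38;2;15;15;25m[48;2;35;35;50m🬰[38;2;35;35;50m[48;2;15;15;25m🬛[38;2;15;15;25m[48;2;35;35;50m🬰[38;2;15;15;25m[48;2;35;35;50m🬐[38;2;15;15;25m[48;2;35;35;50m🬰[38;2;15;15;25m[48;2;35;35;50m🬰[0m
[38;2;15;15;25m[48;2;15;15;25m [38;2;15;15;25m[48;2;15;15;25m [38;2;35;35;50m[48;2;15;15;25m▌[38;2;15;15;25m[48;2;15;15;25m [38;2;15;15;25m[48;2;35;35;50m▌[38;2;15;15;25m[48;2;15;15;25m [38;2;15;15;25m[48;2;15;15;25m [38;2;35;35;50m[48;2;15;15;25m▌[38;2;15;15;25m[48;2;15;15;25m [38;2;15;15;25m[48;2;35;35;50m▌[38;2;15;15;25m[48;2;15;15;25m [38;2;15;15;25m[48;2;15;15;25m [0m
</frame>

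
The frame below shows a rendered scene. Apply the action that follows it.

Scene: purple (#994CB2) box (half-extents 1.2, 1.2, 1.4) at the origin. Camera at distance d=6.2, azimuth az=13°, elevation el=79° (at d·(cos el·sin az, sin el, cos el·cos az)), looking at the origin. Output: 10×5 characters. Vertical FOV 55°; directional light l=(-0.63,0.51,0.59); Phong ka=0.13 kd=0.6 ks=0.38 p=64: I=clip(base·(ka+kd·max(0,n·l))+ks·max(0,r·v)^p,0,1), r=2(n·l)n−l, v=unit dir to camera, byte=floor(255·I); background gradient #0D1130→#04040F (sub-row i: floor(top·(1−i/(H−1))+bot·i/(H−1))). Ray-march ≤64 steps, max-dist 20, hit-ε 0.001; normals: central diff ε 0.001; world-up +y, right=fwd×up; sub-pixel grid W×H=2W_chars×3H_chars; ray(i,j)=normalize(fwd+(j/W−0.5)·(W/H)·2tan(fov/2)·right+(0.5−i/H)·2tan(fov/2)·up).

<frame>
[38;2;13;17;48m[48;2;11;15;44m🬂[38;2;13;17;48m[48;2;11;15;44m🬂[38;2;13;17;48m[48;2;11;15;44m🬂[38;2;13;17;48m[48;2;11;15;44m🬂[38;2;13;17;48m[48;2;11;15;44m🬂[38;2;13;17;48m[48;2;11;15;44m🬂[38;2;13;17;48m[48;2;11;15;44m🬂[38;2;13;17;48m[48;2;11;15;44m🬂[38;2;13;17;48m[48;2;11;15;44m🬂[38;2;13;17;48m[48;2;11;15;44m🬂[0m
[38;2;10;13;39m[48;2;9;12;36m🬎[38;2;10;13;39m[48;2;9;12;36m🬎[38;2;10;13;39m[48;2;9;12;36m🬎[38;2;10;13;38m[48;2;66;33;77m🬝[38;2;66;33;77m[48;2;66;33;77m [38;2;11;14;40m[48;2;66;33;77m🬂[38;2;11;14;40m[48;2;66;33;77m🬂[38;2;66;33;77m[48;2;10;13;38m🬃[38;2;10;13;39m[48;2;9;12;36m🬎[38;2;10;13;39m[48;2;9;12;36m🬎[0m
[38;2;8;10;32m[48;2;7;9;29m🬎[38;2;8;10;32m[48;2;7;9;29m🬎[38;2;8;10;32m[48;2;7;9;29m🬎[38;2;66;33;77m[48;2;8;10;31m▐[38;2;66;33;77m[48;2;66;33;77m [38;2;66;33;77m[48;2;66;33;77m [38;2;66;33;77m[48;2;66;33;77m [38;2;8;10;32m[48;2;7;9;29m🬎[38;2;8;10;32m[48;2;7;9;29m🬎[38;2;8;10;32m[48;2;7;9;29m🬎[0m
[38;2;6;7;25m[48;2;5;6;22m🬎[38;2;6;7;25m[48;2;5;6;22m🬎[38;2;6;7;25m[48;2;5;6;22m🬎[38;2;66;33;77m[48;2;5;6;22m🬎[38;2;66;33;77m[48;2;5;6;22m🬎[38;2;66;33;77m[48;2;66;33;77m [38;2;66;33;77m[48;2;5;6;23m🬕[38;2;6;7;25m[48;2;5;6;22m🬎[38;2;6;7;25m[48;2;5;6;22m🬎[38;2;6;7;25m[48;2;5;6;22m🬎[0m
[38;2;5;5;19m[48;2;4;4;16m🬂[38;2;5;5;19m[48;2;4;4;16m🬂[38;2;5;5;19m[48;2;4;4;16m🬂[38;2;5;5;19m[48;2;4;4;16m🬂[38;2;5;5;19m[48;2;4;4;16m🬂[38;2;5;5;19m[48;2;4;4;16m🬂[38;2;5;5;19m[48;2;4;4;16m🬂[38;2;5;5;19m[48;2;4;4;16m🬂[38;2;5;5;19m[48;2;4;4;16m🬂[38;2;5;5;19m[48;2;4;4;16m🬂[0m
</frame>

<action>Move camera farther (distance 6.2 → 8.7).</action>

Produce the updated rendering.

<frame>
[38;2;13;17;48m[48;2;11;15;44m🬂[38;2;13;17;48m[48;2;11;15;44m🬂[38;2;13;17;48m[48;2;11;15;44m🬂[38;2;13;17;48m[48;2;11;15;44m🬂[38;2;13;17;48m[48;2;11;15;44m🬂[38;2;13;17;48m[48;2;11;15;44m🬂[38;2;13;17;48m[48;2;11;15;44m🬂[38;2;13;17;48m[48;2;11;15;44m🬂[38;2;13;17;48m[48;2;11;15;44m🬂[38;2;13;17;48m[48;2;11;15;44m🬂[0m
[38;2;10;13;39m[48;2;9;12;36m🬎[38;2;10;13;39m[48;2;9;12;36m🬎[38;2;10;13;39m[48;2;9;12;36m🬎[38;2;10;13;39m[48;2;9;12;36m🬎[38;2;10;13;38m[48;2;66;33;77m🬝[38;2;10;13;39m[48;2;66;33;77m🬎[38;2;66;33;77m[48;2;10;13;38m🬏[38;2;10;13;39m[48;2;9;12;36m🬎[38;2;10;13;39m[48;2;9;12;36m🬎[38;2;10;13;39m[48;2;9;12;36m🬎[0m
[38;2;8;10;32m[48;2;7;9;29m🬎[38;2;8;10;32m[48;2;7;9;29m🬎[38;2;8;10;32m[48;2;7;9;29m🬎[38;2;8;10;32m[48;2;7;9;29m🬎[38;2;66;33;77m[48;2;66;33;77m [38;2;66;33;77m[48;2;66;33;77m [38;2;66;33;77m[48;2;8;10;31m▌[38;2;8;10;32m[48;2;7;9;29m🬎[38;2;8;10;32m[48;2;7;9;29m🬎[38;2;8;10;32m[48;2;7;9;29m🬎[0m
[38;2;6;7;25m[48;2;5;6;22m🬎[38;2;6;7;25m[48;2;5;6;22m🬎[38;2;6;7;25m[48;2;5;6;22m🬎[38;2;6;7;25m[48;2;5;6;22m🬎[38;2;66;33;77m[48;2;5;6;23m🬂[38;2;66;33;77m[48;2;5;6;22m🬊[38;2;6;7;25m[48;2;5;6;22m🬎[38;2;6;7;25m[48;2;5;6;22m🬎[38;2;6;7;25m[48;2;5;6;22m🬎[38;2;6;7;25m[48;2;5;6;22m🬎[0m
[38;2;5;5;19m[48;2;4;4;16m🬂[38;2;5;5;19m[48;2;4;4;16m🬂[38;2;5;5;19m[48;2;4;4;16m🬂[38;2;5;5;19m[48;2;4;4;16m🬂[38;2;5;5;19m[48;2;4;4;16m🬂[38;2;5;5;19m[48;2;4;4;16m🬂[38;2;5;5;19m[48;2;4;4;16m🬂[38;2;5;5;19m[48;2;4;4;16m🬂[38;2;5;5;19m[48;2;4;4;16m🬂[38;2;5;5;19m[48;2;4;4;16m🬂[0m
</frame>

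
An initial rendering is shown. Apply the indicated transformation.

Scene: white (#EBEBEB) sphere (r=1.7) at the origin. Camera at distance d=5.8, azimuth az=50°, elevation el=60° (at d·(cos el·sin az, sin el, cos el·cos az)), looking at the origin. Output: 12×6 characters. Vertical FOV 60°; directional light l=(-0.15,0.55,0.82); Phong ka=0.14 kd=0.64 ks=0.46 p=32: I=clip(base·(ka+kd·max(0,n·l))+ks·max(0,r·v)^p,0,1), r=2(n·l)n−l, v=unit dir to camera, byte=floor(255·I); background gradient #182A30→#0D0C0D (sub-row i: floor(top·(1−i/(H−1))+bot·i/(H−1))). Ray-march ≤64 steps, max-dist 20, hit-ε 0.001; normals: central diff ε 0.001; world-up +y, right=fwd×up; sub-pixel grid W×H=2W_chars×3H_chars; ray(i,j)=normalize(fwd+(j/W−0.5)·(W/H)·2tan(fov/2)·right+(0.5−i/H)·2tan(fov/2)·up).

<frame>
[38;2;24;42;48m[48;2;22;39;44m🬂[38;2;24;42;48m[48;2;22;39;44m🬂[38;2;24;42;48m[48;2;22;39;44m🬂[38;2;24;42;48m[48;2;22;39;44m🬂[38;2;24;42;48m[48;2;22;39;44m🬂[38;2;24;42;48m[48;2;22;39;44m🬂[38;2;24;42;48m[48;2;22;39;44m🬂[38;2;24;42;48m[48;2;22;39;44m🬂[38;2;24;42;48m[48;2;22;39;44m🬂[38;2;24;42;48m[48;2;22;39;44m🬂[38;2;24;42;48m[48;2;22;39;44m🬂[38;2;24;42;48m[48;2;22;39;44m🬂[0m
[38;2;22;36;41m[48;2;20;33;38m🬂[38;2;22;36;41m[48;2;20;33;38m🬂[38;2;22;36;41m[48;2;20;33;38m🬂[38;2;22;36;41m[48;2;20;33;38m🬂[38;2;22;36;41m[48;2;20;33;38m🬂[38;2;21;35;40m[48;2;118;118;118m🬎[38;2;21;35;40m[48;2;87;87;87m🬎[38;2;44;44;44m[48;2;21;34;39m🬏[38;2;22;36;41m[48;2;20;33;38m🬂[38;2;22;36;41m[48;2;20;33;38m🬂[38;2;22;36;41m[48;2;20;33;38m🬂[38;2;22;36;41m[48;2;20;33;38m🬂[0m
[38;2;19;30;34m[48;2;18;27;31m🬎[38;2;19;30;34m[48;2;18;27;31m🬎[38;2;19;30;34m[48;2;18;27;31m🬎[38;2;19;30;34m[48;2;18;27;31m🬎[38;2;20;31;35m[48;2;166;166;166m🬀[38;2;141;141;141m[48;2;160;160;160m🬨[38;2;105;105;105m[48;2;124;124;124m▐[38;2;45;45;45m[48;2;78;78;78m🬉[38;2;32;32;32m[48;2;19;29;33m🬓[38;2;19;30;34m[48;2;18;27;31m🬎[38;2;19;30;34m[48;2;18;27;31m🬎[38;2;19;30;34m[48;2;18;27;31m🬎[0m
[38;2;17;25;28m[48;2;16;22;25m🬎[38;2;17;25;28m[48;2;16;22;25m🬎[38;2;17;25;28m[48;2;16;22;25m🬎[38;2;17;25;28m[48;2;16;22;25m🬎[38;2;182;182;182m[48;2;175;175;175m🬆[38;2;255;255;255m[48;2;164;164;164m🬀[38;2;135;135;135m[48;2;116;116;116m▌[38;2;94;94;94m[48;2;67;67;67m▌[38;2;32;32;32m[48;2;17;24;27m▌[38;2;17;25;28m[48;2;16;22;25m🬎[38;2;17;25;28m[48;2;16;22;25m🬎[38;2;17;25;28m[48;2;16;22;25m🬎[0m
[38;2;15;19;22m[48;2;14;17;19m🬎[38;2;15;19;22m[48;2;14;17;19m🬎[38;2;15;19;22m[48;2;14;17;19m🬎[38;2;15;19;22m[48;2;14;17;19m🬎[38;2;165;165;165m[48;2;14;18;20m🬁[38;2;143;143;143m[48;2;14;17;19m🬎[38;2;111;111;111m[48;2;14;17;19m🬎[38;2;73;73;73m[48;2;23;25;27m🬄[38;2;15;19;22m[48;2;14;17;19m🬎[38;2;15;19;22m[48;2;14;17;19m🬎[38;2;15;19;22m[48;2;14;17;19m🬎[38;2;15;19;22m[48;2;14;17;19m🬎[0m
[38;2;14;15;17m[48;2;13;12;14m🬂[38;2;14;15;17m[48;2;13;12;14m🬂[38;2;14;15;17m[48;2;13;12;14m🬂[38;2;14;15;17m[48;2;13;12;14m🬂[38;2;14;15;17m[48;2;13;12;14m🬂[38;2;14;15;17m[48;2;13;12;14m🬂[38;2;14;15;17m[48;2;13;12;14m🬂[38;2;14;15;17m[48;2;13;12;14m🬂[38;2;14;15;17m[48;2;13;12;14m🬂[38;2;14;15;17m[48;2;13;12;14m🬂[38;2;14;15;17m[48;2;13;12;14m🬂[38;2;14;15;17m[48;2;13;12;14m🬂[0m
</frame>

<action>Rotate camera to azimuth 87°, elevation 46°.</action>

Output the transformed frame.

<frame>
[38;2;24;42;48m[48;2;22;39;44m🬂[38;2;24;42;48m[48;2;22;39;44m🬂[38;2;24;42;48m[48;2;22;39;44m🬂[38;2;24;42;48m[48;2;22;39;44m🬂[38;2;24;42;48m[48;2;22;39;44m🬂[38;2;24;42;48m[48;2;22;39;44m🬂[38;2;24;42;48m[48;2;22;39;44m🬂[38;2;24;42;48m[48;2;22;39;44m🬂[38;2;24;42;48m[48;2;22;39;44m🬂[38;2;24;42;48m[48;2;22;39;44m🬂[38;2;24;42;48m[48;2;22;39;44m🬂[38;2;24;42;48m[48;2;22;39;44m🬂[0m
[38;2;22;36;41m[48;2;20;33;38m🬂[38;2;22;36;41m[48;2;20;33;38m🬂[38;2;22;36;41m[48;2;20;33;38m🬂[38;2;22;36;41m[48;2;20;33;38m🬂[38;2;22;36;41m[48;2;20;33;38m🬂[38;2;21;35;40m[48;2;146;146;146m🬎[38;2;21;35;40m[48;2;103;103;103m🬎[38;2;66;66;66m[48;2;21;34;39m🬏[38;2;22;36;41m[48;2;20;33;38m🬂[38;2;22;36;41m[48;2;20;33;38m🬂[38;2;22;36;41m[48;2;20;33;38m🬂[38;2;22;36;41m[48;2;20;33;38m🬂[0m
[38;2;19;30;34m[48;2;18;27;31m🬎[38;2;19;30;34m[48;2;18;27;31m🬎[38;2;19;30;34m[48;2;18;27;31m🬎[38;2;19;30;34m[48;2;18;27;31m🬎[38;2;20;31;35m[48;2;180;180;180m🬀[38;2;158;158;158m[48;2;124;124;124m🬄[38;2;99;99;99m[48;2;79;79;79m▌[38;2;56;56;56m[48;2;33;33;33m▌[38;2;32;32;32m[48;2;19;29;33m🬓[38;2;19;30;34m[48;2;18;27;31m🬎[38;2;19;30;34m[48;2;18;27;31m🬎[38;2;19;30;34m[48;2;18;27;31m🬎[0m
[38;2;17;25;28m[48;2;16;22;25m🬎[38;2;17;25;28m[48;2;16;22;25m🬎[38;2;17;25;28m[48;2;16;22;25m🬎[38;2;17;25;28m[48;2;16;22;25m🬎[38;2;144;144;144m[48;2;120;120;120m🬆[38;2;107;107;107m[48;2;85;85;85m🬆[38;2;70;70;70m[48;2;47;47;47m🬆[38;2;39;39;39m[48;2;32;32;32m🬀[38;2;32;32;32m[48;2;17;24;27m▌[38;2;17;25;28m[48;2;16;22;25m🬎[38;2;17;25;28m[48;2;16;22;25m🬎[38;2;17;25;28m[48;2;16;22;25m🬎[0m
[38;2;15;19;22m[48;2;14;17;19m🬎[38;2;15;19;22m[48;2;14;17;19m🬎[38;2;15;19;22m[48;2;14;17;19m🬎[38;2;15;19;22m[48;2;14;17;19m🬎[38;2;94;94;94m[48;2;14;18;20m🬁[38;2;64;64;64m[48;2;22;24;26m🬆[38;2;34;34;34m[48;2;14;17;19m🬎[38;2;32;32;32m[48;2;14;17;19m🬆[38;2;15;19;22m[48;2;14;17;19m🬎[38;2;15;19;22m[48;2;14;17;19m🬎[38;2;15;19;22m[48;2;14;17;19m🬎[38;2;15;19;22m[48;2;14;17;19m🬎[0m
[38;2;14;15;17m[48;2;13;12;14m🬂[38;2;14;15;17m[48;2;13;12;14m🬂[38;2;14;15;17m[48;2;13;12;14m🬂[38;2;14;15;17m[48;2;13;12;14m🬂[38;2;14;15;17m[48;2;13;12;14m🬂[38;2;14;15;17m[48;2;13;12;14m🬂[38;2;14;15;17m[48;2;13;12;14m🬂[38;2;14;15;17m[48;2;13;12;14m🬂[38;2;14;15;17m[48;2;13;12;14m🬂[38;2;14;15;17m[48;2;13;12;14m🬂[38;2;14;15;17m[48;2;13;12;14m🬂[38;2;14;15;17m[48;2;13;12;14m🬂[0m
</frame>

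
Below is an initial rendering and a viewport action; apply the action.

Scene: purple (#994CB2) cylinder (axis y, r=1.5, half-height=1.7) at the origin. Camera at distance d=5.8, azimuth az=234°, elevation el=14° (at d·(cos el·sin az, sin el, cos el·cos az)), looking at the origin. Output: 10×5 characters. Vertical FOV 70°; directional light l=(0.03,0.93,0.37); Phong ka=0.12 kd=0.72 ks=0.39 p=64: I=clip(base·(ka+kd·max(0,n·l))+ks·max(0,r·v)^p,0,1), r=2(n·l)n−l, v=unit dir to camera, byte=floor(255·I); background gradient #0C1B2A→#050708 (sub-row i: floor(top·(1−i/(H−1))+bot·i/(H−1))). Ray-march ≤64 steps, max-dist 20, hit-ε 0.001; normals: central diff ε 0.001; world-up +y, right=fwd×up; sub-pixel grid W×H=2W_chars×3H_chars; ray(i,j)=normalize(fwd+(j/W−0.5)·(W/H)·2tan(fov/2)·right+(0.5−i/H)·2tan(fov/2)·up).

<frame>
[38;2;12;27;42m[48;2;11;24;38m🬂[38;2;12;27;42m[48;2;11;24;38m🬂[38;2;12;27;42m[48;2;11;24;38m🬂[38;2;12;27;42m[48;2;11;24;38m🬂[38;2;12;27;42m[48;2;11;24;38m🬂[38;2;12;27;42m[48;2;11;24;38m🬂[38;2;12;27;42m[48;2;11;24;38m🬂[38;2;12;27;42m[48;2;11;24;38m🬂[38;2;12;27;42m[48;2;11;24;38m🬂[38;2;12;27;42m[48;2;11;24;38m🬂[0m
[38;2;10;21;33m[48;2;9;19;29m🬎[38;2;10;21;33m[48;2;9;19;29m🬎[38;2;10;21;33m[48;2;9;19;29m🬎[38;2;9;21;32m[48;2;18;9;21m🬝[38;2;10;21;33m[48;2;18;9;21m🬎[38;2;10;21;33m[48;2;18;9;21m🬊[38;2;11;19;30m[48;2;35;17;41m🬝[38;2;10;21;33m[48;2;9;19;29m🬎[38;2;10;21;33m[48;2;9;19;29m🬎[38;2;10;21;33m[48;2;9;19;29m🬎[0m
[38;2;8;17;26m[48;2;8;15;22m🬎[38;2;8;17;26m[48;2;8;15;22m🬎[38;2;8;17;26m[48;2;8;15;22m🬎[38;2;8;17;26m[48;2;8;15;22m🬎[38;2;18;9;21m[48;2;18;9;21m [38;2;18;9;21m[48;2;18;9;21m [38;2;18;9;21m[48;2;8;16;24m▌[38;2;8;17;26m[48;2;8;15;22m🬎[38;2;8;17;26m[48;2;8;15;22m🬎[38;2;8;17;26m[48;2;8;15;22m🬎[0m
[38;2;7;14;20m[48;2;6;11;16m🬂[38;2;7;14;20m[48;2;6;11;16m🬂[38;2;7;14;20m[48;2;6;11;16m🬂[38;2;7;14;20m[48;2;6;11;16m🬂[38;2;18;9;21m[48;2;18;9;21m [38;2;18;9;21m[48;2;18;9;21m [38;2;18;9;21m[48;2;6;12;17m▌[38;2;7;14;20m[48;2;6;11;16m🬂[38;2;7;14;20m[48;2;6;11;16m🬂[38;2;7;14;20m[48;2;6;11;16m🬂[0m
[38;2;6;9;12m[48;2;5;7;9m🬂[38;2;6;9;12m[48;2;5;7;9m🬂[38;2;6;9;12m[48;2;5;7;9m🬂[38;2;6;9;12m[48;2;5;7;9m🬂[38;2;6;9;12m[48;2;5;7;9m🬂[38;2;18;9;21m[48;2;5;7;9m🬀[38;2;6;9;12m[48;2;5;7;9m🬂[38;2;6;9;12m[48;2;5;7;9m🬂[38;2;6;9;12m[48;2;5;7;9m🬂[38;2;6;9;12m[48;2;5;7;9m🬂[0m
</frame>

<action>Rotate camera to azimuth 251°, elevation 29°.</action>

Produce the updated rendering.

<frame>
[38;2;12;27;42m[48;2;11;24;38m🬂[38;2;12;27;42m[48;2;11;24;38m🬂[38;2;12;27;42m[48;2;11;24;38m🬂[38;2;12;27;42m[48;2;11;24;38m🬂[38;2;12;27;42m[48;2;11;24;38m🬂[38;2;12;27;42m[48;2;11;24;38m🬂[38;2;12;27;42m[48;2;11;24;38m🬂[38;2;12;27;42m[48;2;11;24;38m🬂[38;2;12;27;42m[48;2;11;24;38m🬂[38;2;12;27;42m[48;2;11;24;38m🬂[0m
[38;2;10;21;33m[48;2;9;19;29m🬎[38;2;10;21;33m[48;2;9;19;29m🬎[38;2;10;21;33m[48;2;9;19;29m🬎[38;2;9;21;32m[48;2;18;9;21m🬝[38;2;10;22;34m[48;2;120;60;140m🬂[38;2;10;22;34m[48;2;120;60;140m🬂[38;2;120;60;140m[48;2;16;20;35m🬓[38;2;10;21;33m[48;2;9;19;29m🬎[38;2;10;21;33m[48;2;9;19;29m🬎[38;2;10;21;33m[48;2;9;19;29m🬎[0m
[38;2;8;17;26m[48;2;8;15;22m🬎[38;2;8;17;26m[48;2;8;15;22m🬎[38;2;8;17;26m[48;2;8;15;22m🬎[38;2;8;16;24m[48;2;18;9;21m🬺[38;2;18;9;21m[48;2;18;9;21m [38;2;18;9;21m[48;2;18;9;21m [38;2;41;20;48m[48;2;17;13;26m🬁[38;2;8;17;26m[48;2;8;15;22m🬎[38;2;8;17;26m[48;2;8;15;22m🬎[38;2;8;17;26m[48;2;8;15;22m🬎[0m
[38;2;7;14;20m[48;2;6;11;16m🬂[38;2;7;14;20m[48;2;6;11;16m🬂[38;2;7;14;20m[48;2;6;11;16m🬂[38;2;7;14;20m[48;2;6;11;16m🬂[38;2;18;9;21m[48;2;18;9;21m [38;2;18;9;21m[48;2;18;9;21m [38;2;29;14;34m[48;2;6;12;17m▌[38;2;7;14;20m[48;2;6;11;16m🬂[38;2;7;14;20m[48;2;6;11;16m🬂[38;2;7;14;20m[48;2;6;11;16m🬂[0m
[38;2;6;9;12m[48;2;5;7;9m🬂[38;2;6;9;12m[48;2;5;7;9m🬂[38;2;6;9;12m[48;2;5;7;9m🬂[38;2;6;9;12m[48;2;5;7;9m🬂[38;2;6;9;12m[48;2;5;7;9m🬂[38;2;6;9;12m[48;2;5;7;9m🬂[38;2;6;9;12m[48;2;5;7;9m🬂[38;2;6;9;12m[48;2;5;7;9m🬂[38;2;6;9;12m[48;2;5;7;9m🬂[38;2;6;9;12m[48;2;5;7;9m🬂[0m
</frame>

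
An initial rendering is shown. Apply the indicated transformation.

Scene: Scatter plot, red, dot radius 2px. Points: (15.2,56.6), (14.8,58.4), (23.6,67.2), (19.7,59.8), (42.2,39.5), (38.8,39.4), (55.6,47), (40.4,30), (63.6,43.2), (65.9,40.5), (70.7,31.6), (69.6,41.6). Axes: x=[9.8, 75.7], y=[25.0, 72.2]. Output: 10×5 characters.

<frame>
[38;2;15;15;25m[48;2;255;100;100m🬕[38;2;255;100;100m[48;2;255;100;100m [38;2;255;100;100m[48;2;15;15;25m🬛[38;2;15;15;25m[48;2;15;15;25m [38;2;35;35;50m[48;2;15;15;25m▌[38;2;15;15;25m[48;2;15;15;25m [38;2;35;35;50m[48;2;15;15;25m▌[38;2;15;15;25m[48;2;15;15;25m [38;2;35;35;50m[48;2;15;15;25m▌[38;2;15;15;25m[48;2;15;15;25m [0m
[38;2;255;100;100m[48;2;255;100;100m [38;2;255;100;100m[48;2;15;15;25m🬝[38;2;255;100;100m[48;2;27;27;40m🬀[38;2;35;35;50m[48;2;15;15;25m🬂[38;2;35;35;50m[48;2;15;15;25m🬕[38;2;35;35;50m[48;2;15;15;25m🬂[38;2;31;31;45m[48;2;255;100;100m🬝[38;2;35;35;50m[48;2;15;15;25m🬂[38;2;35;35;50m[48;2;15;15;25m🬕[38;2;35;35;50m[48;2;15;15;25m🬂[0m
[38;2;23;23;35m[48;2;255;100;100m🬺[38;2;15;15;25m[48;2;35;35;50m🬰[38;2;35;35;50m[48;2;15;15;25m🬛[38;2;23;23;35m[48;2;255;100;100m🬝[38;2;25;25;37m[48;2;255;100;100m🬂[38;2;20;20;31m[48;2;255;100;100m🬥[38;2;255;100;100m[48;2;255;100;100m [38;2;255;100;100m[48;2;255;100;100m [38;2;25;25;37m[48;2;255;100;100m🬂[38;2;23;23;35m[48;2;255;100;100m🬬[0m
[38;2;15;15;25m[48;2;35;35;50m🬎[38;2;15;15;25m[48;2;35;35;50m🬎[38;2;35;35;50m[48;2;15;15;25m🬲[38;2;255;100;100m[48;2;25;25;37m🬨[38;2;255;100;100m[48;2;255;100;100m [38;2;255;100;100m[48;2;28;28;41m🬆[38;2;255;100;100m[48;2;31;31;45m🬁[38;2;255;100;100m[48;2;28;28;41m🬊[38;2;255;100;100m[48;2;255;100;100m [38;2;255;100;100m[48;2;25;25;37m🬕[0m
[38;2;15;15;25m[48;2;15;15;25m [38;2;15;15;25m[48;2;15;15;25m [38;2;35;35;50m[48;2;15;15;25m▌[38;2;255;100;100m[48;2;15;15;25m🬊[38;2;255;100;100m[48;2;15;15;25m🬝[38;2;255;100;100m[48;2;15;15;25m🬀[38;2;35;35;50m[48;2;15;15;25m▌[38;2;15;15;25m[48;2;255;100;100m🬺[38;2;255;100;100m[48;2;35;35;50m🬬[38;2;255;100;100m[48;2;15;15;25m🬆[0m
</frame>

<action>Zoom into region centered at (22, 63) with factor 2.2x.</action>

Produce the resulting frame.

<frame>
[38;2;15;15;25m[48;2;15;15;25m [38;2;15;15;25m[48;2;15;15;25m [38;2;35;35;50m[48;2;15;15;25m▌[38;2;15;15;25m[48;2;15;15;25m [38;2;35;35;50m[48;2;15;15;25m▌[38;2;15;15;25m[48;2;255;100;100m🬬[38;2;35;35;50m[48;2;15;15;25m▌[38;2;15;15;25m[48;2;15;15;25m [38;2;35;35;50m[48;2;15;15;25m▌[38;2;15;15;25m[48;2;15;15;25m [0m
[38;2;35;35;50m[48;2;15;15;25m🬂[38;2;35;35;50m[48;2;15;15;25m🬂[38;2;35;35;50m[48;2;15;15;25m🬕[38;2;35;35;50m[48;2;15;15;25m🬂[38;2;35;35;50m[48;2;255;100;100m🬐[38;2;255;100;100m[48;2;255;100;100m [38;2;255;100;100m[48;2;27;27;40m🬃[38;2;35;35;50m[48;2;15;15;25m🬂[38;2;35;35;50m[48;2;15;15;25m🬕[38;2;35;35;50m[48;2;15;15;25m🬂[0m
[38;2;15;15;25m[48;2;35;35;50m🬰[38;2;15;15;25m[48;2;35;35;50m🬰[38;2;27;27;40m[48;2;255;100;100m🬬[38;2;23;23;35m[48;2;255;100;100m🬝[38;2;28;28;41m[48;2;255;100;100m🬊[38;2;255;100;100m[48;2;23;23;35m🬀[38;2;35;35;50m[48;2;15;15;25m🬛[38;2;15;15;25m[48;2;35;35;50m🬰[38;2;35;35;50m[48;2;15;15;25m🬛[38;2;15;15;25m[48;2;35;35;50m🬰[0m
[38;2;15;15;25m[48;2;35;35;50m🬎[38;2;25;25;37m[48;2;255;100;100m🬐[38;2;255;100;100m[48;2;255;100;100m [38;2;255;100;100m[48;2;255;100;100m [38;2;255;100;100m[48;2;35;35;50m🬝[38;2;255;100;100m[48;2;23;23;35m🬀[38;2;35;35;50m[48;2;15;15;25m🬲[38;2;15;15;25m[48;2;35;35;50m🬎[38;2;35;35;50m[48;2;15;15;25m🬲[38;2;15;15;25m[48;2;35;35;50m🬎[0m
[38;2;15;15;25m[48;2;15;15;25m [38;2;15;15;25m[48;2;15;15;25m [38;2;255;100;100m[48;2;28;28;41m🬊[38;2;255;100;100m[48;2;15;15;25m🬀[38;2;35;35;50m[48;2;15;15;25m▌[38;2;15;15;25m[48;2;15;15;25m [38;2;35;35;50m[48;2;15;15;25m▌[38;2;15;15;25m[48;2;15;15;25m [38;2;35;35;50m[48;2;15;15;25m▌[38;2;15;15;25m[48;2;15;15;25m [0m
</frame>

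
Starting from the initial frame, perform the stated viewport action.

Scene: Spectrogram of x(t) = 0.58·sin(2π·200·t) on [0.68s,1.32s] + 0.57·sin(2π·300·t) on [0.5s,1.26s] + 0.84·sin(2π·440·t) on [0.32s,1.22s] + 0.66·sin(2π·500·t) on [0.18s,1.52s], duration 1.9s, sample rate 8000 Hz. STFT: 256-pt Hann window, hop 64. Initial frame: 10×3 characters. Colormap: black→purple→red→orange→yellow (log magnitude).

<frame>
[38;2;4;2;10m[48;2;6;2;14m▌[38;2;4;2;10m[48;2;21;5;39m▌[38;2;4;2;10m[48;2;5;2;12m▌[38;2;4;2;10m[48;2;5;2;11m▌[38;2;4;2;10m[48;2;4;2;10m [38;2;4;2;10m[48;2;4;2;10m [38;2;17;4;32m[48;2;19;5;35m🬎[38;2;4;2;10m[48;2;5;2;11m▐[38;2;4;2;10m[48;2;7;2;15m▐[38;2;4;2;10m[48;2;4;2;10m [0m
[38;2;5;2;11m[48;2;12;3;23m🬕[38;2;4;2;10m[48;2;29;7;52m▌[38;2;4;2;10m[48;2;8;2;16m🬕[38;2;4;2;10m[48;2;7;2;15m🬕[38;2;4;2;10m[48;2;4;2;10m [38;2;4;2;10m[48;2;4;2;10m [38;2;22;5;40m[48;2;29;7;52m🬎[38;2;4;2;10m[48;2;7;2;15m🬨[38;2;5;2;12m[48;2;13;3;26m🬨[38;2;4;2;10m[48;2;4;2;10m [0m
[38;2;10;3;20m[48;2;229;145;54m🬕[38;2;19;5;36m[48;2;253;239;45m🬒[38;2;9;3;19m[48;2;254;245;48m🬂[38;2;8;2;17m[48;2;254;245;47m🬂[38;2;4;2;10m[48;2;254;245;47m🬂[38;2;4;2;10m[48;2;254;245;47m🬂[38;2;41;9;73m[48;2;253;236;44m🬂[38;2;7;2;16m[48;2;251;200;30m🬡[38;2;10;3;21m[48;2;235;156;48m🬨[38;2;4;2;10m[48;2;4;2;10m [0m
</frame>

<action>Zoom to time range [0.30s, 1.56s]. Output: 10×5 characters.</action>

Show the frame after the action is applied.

<frame>
[38;2;4;2;10m[48;2;18;5;34m▐[38;2;4;2;10m[48;2;5;2;12m▌[38;2;4;2;10m[48;2;4;2;10m [38;2;4;2;10m[48;2;5;2;11m🬬[38;2;4;2;10m[48;2;4;2;10m [38;2;4;2;10m[48;2;4;2;10m [38;2;4;2;10m[48;2;4;2;10m [38;2;12;3;24m[48;2;19;5;35m▐[38;2;4;2;10m[48;2;5;2;11m🬬[38;2;4;2;10m[48;2;6;2;14m▌[0m
[38;2;4;2;10m[48;2;20;5;37m▐[38;2;4;2;10m[48;2;5;2;13m▌[38;2;4;2;10m[48;2;4;2;10m [38;2;4;2;10m[48;2;5;2;11m▐[38;2;4;2;10m[48;2;4;2;10m [38;2;4;2;10m[48;2;4;2;10m [38;2;4;2;10m[48;2;4;2;10m [38;2;13;3;26m[48;2;21;5;38m▐[38;2;4;2;10m[48;2;5;2;11m▐[38;2;4;2;10m[48;2;7;2;15m▌[0m
[38;2;4;2;10m[48;2;25;5;45m▐[38;2;4;2;10m[48;2;7;2;15m▌[38;2;4;2;10m[48;2;4;2;10m [38;2;4;2;10m[48;2;6;2;13m🬨[38;2;4;2;10m[48;2;4;2;10m [38;2;4;2;10m[48;2;4;2;10m [38;2;4;2;10m[48;2;4;2;10m [38;2;16;4;30m[48;2;25;6;46m▐[38;2;4;2;10m[48;2;6;2;13m🬨[38;2;4;2;10m[48;2;9;2;19m▌[0m
[38;2;4;2;10m[48;2;39;8;69m▐[38;2;5;2;12m[48;2;16;4;30m🬕[38;2;4;2;10m[48;2;5;2;13m🬝[38;2;4;2;11m[48;2;11;3;21m🬨[38;2;4;2;10m[48;2;4;2;10m [38;2;4;2;10m[48;2;4;2;10m [38;2;4;2;10m[48;2;4;2;10m [38;2;27;6;50m[48;2;45;10;78m🬨[38;2;4;2;11m[48;2;11;3;21m🬨[38;2;6;2;14m[48;2;27;6;48m🬕[0m
[38;2;254;248;49m[48;2;54;13;50m🬋[38;2;244;198;47m[48;2;16;4;31m🬩[38;2;83;21;52m[48;2;254;248;49m🬰[38;2;18;4;33m[48;2;253;226;40m🬂[38;2;10;3;20m[48;2;253;226;40m🬂[38;2;9;3;20m[48;2;253;226;40m🬂[38;2;10;3;21m[48;2;253;226;40m🬂[38;2;130;33;84m[48;2;253;223;38m🬂[38;2;252;217;36m[48;2;11;3;22m🬚[38;2;236;168;51m[48;2;24;6;37m🬍[0m
</frame>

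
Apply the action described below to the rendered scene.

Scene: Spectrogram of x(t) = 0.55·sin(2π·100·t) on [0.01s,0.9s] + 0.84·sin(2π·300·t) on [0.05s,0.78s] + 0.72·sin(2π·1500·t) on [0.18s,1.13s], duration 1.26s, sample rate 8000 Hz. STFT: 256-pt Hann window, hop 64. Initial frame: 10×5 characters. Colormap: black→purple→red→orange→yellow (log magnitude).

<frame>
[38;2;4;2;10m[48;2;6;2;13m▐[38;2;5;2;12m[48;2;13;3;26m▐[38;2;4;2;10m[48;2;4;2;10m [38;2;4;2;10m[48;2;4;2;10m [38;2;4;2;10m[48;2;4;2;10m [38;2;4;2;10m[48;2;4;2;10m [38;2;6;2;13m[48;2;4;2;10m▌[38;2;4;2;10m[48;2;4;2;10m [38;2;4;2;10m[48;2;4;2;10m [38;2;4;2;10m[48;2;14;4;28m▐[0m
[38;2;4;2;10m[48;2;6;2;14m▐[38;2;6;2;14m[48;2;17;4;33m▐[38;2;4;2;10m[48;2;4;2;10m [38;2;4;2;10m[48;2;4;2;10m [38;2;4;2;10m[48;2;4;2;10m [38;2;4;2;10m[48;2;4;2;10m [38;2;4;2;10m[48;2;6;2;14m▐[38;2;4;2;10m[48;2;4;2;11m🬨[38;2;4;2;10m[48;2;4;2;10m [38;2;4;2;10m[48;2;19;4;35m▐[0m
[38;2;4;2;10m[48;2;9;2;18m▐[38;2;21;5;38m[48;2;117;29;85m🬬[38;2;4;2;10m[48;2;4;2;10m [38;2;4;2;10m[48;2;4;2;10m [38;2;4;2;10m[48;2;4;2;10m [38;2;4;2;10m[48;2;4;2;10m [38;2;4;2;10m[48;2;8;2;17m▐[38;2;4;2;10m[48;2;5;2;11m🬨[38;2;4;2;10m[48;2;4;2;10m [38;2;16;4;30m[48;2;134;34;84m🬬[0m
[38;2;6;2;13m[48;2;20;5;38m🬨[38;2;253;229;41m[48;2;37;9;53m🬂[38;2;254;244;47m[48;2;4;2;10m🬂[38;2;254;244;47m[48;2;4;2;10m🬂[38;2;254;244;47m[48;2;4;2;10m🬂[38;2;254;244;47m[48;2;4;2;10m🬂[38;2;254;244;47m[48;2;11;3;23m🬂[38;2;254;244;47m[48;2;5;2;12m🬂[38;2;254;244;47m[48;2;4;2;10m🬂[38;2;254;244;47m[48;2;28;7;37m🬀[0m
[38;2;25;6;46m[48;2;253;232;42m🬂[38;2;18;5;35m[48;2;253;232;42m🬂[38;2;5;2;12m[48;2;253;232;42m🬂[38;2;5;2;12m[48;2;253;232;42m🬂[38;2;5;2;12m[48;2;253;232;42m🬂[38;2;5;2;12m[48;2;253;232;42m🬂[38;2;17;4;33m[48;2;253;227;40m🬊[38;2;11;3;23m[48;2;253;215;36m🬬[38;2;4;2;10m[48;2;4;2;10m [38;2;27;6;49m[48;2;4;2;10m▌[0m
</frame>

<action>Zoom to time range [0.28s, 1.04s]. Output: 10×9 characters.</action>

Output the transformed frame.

<frame>
[38;2;4;2;10m[48;2;4;2;10m [38;2;4;2;10m[48;2;4;2;10m [38;2;4;2;10m[48;2;4;2;10m [38;2;4;2;10m[48;2;4;2;10m [38;2;4;2;10m[48;2;4;2;10m [38;2;4;2;10m[48;2;4;2;10m [38;2;4;2;10m[48;2;6;2;13m▌[38;2;4;2;10m[48;2;4;2;10m [38;2;4;2;10m[48;2;4;2;10m [38;2;4;2;10m[48;2;4;2;10m [0m
[38;2;4;2;10m[48;2;4;2;10m [38;2;4;2;10m[48;2;4;2;10m [38;2;4;2;10m[48;2;4;2;10m [38;2;4;2;10m[48;2;4;2;10m [38;2;4;2;10m[48;2;4;2;10m [38;2;4;2;10m[48;2;4;2;10m [38;2;4;2;10m[48;2;6;2;13m▌[38;2;4;2;10m[48;2;4;2;10m [38;2;4;2;10m[48;2;4;2;10m [38;2;4;2;10m[48;2;4;2;10m [0m
[38;2;4;2;10m[48;2;4;2;10m [38;2;4;2;10m[48;2;4;2;10m [38;2;4;2;10m[48;2;4;2;10m [38;2;4;2;10m[48;2;4;2;10m [38;2;4;2;10m[48;2;4;2;10m [38;2;4;2;10m[48;2;4;2;10m [38;2;4;2;10m[48;2;6;2;14m▌[38;2;4;2;10m[48;2;4;2;10m [38;2;4;2;10m[48;2;4;2;11m🬬[38;2;4;2;10m[48;2;4;2;10m [0m
[38;2;4;2;10m[48;2;4;2;10m [38;2;4;2;10m[48;2;4;2;10m [38;2;4;2;10m[48;2;4;2;10m [38;2;4;2;10m[48;2;4;2;10m [38;2;4;2;10m[48;2;4;2;10m [38;2;4;2;10m[48;2;4;2;10m [38;2;4;2;10m[48;2;6;2;14m▌[38;2;4;2;10m[48;2;4;2;10m [38;2;4;2;11m[48;2;4;2;10m▌[38;2;4;2;10m[48;2;4;2;10m [0m
[38;2;4;2;10m[48;2;4;2;10m [38;2;4;2;10m[48;2;4;2;10m [38;2;4;2;10m[48;2;4;2;10m [38;2;4;2;10m[48;2;4;2;10m [38;2;4;2;10m[48;2;4;2;10m [38;2;4;2;10m[48;2;4;2;10m [38;2;4;2;10m[48;2;7;2;17m▌[38;2;4;2;10m[48;2;4;2;10m [38;2;4;2;10m[48;2;5;2;11m🬬[38;2;4;2;10m[48;2;4;2;10m [0m
[38;2;4;2;10m[48;2;252;210;33m🬂[38;2;4;2;10m[48;2;252;210;33m🬂[38;2;4;2;10m[48;2;252;210;33m🬂[38;2;4;2;10m[48;2;252;210;33m🬂[38;2;4;2;10m[48;2;252;210;33m🬂[38;2;4;2;10m[48;2;252;210;33m🬂[38;2;6;2;14m[48;2;252;210;33m🬂[38;2;4;2;10m[48;2;252;210;33m🬂[38;2;4;2;11m[48;2;252;210;33m🬂[38;2;4;2;10m[48;2;252;210;33m🬂[0m
[38;2;4;2;10m[48;2;4;2;10m [38;2;4;2;10m[48;2;4;2;10m [38;2;4;2;10m[48;2;4;2;10m [38;2;4;2;10m[48;2;4;2;10m [38;2;4;2;10m[48;2;4;2;10m [38;2;4;2;10m[48;2;4;2;10m [38;2;4;2;10m[48;2;16;4;31m▌[38;2;4;2;10m[48;2;4;2;10m [38;2;4;2;10m[48;2;6;2;14m▐[38;2;4;2;10m[48;2;4;2;10m [0m
[38;2;4;2;10m[48;2;9;3;18m🬎[38;2;4;2;10m[48;2;8;3;18m🬎[38;2;4;2;10m[48;2;9;3;18m🬎[38;2;4;2;10m[48;2;9;3;18m🬎[38;2;4;2;10m[48;2;9;3;18m🬎[38;2;4;2;10m[48;2;9;3;18m🬎[38;2;11;3;21m[48;2;60;14;78m🬕[38;2;4;2;10m[48;2;4;2;10m [38;2;6;2;13m[48;2;14;3;26m🬨[38;2;4;2;10m[48;2;4;2;10m [0m
[38;2;254;243;46m[48;2;253;216;36m🬎[38;2;254;242;46m[48;2;253;216;36m🬎[38;2;254;243;46m[48;2;253;216;36m🬎[38;2;254;243;46m[48;2;253;216;36m🬎[38;2;254;243;46m[48;2;253;216;36m🬎[38;2;254;243;46m[48;2;253;216;36m🬎[38;2;254;243;46m[48;2;253;216;36m🬎[38;2;30;7;50m[48;2;253;216;36m🬎[38;2;20;5;36m[48;2;228;138;54m🬨[38;2;4;2;10m[48;2;4;2;10m [0m
</frame>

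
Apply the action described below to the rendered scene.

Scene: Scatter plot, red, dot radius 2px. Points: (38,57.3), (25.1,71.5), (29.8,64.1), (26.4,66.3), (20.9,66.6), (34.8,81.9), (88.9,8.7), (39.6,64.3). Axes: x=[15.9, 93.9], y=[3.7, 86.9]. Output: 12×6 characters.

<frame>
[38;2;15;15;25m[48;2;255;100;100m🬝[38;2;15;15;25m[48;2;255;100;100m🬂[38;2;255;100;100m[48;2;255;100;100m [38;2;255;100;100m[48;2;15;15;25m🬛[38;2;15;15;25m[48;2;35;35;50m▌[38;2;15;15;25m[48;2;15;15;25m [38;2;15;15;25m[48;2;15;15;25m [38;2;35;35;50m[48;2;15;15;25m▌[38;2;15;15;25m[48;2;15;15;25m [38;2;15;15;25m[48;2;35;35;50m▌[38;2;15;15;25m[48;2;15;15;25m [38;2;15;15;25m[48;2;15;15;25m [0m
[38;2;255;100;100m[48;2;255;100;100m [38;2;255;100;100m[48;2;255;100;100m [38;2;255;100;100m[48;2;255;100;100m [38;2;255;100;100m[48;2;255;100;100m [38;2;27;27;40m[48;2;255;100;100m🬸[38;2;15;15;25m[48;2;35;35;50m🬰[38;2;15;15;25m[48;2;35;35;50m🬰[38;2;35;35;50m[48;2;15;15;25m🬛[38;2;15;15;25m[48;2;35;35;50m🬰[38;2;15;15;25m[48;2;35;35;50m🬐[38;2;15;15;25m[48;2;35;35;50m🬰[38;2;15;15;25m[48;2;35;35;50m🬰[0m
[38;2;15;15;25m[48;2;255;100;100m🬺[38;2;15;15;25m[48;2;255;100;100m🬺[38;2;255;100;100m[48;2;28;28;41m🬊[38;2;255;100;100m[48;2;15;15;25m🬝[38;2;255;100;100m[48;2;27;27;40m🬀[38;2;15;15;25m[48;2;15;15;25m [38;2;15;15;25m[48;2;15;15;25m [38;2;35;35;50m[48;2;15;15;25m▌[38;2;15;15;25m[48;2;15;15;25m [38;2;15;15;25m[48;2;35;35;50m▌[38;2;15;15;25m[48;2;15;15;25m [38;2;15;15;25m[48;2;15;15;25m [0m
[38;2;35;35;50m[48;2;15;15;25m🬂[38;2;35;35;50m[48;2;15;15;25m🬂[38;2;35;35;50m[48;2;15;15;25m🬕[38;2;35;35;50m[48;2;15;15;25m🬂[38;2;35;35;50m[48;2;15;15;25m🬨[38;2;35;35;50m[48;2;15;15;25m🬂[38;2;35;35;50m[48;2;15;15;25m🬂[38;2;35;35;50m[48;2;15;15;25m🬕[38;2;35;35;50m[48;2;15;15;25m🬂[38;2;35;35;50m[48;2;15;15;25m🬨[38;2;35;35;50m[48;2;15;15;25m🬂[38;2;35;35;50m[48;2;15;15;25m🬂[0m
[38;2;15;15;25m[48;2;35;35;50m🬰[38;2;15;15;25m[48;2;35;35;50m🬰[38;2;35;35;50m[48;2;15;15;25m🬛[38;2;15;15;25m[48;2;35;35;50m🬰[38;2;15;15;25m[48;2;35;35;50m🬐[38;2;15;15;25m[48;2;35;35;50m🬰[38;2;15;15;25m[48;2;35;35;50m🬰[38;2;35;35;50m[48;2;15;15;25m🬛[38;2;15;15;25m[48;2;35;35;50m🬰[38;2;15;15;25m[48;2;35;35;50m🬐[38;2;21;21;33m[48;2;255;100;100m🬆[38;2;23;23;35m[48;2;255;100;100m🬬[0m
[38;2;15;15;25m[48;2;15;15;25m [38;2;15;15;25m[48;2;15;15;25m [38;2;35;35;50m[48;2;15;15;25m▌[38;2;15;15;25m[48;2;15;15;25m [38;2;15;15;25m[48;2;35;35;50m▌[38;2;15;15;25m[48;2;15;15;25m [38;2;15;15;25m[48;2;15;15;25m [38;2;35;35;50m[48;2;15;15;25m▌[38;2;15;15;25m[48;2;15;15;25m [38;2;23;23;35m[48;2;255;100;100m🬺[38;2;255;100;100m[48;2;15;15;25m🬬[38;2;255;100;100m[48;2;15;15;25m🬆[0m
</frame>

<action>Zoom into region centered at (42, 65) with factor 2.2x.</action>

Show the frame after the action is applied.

<frame>
[38;2;15;15;25m[48;2;15;15;25m [38;2;15;15;25m[48;2;15;15;25m [38;2;255;100;100m[48;2;28;28;41m🬊[38;2;255;100;100m[48;2;15;15;25m🬝[38;2;255;100;100m[48;2;27;27;40m🬀[38;2;15;15;25m[48;2;15;15;25m [38;2;15;15;25m[48;2;15;15;25m [38;2;35;35;50m[48;2;15;15;25m▌[38;2;15;15;25m[48;2;15;15;25m [38;2;15;15;25m[48;2;35;35;50m▌[38;2;15;15;25m[48;2;15;15;25m [38;2;15;15;25m[48;2;15;15;25m [0m
[38;2;255;100;100m[48;2;15;15;25m🬺[38;2;23;23;35m[48;2;255;100;100m🬬[38;2;35;35;50m[48;2;15;15;25m🬛[38;2;15;15;25m[48;2;35;35;50m🬰[38;2;15;15;25m[48;2;35;35;50m🬐[38;2;15;15;25m[48;2;35;35;50m🬰[38;2;15;15;25m[48;2;35;35;50m🬰[38;2;35;35;50m[48;2;15;15;25m🬛[38;2;15;15;25m[48;2;35;35;50m🬰[38;2;15;15;25m[48;2;35;35;50m🬐[38;2;15;15;25m[48;2;35;35;50m🬰[38;2;15;15;25m[48;2;35;35;50m🬰[0m
[38;2;255;100;100m[48;2;255;100;100m [38;2;255;100;100m[48;2;255;100;100m [38;2;21;21;33m[48;2;255;100;100m🬊[38;2;15;15;25m[48;2;255;100;100m🬝[38;2;15;15;25m[48;2;255;100;100m🬀[38;2;15;15;25m[48;2;255;100;100m🬊[38;2;15;15;25m[48;2;15;15;25m [38;2;35;35;50m[48;2;15;15;25m▌[38;2;15;15;25m[48;2;15;15;25m [38;2;15;15;25m[48;2;35;35;50m▌[38;2;15;15;25m[48;2;15;15;25m [38;2;15;15;25m[48;2;15;15;25m [0m
[38;2;255;100;100m[48;2;19;19;30m🬁[38;2;255;100;100m[48;2;15;15;25m🬊[38;2;255;100;100m[48;2;27;27;40m🬀[38;2;28;28;41m[48;2;255;100;100m🬆[38;2;255;100;100m[48;2;255;100;100m [38;2;255;100;100m[48;2;20;20;31m🬐[38;2;35;35;50m[48;2;15;15;25m🬂[38;2;35;35;50m[48;2;15;15;25m🬕[38;2;35;35;50m[48;2;15;15;25m🬂[38;2;35;35;50m[48;2;15;15;25m🬨[38;2;35;35;50m[48;2;15;15;25m🬂[38;2;35;35;50m[48;2;15;15;25m🬂[0m
[38;2;15;15;25m[48;2;35;35;50m🬰[38;2;15;15;25m[48;2;35;35;50m🬰[38;2;35;35;50m[48;2;15;15;25m🬛[38;2;23;23;35m[48;2;255;100;100m🬺[38;2;255;100;100m[48;2;28;28;41m🬆[38;2;15;15;25m[48;2;35;35;50m🬰[38;2;15;15;25m[48;2;35;35;50m🬰[38;2;35;35;50m[48;2;15;15;25m🬛[38;2;15;15;25m[48;2;35;35;50m🬰[38;2;15;15;25m[48;2;35;35;50m🬐[38;2;15;15;25m[48;2;35;35;50m🬰[38;2;15;15;25m[48;2;35;35;50m🬰[0m
[38;2;15;15;25m[48;2;15;15;25m [38;2;15;15;25m[48;2;15;15;25m [38;2;35;35;50m[48;2;15;15;25m▌[38;2;15;15;25m[48;2;15;15;25m [38;2;15;15;25m[48;2;35;35;50m▌[38;2;15;15;25m[48;2;15;15;25m [38;2;15;15;25m[48;2;15;15;25m [38;2;35;35;50m[48;2;15;15;25m▌[38;2;15;15;25m[48;2;15;15;25m [38;2;15;15;25m[48;2;35;35;50m▌[38;2;15;15;25m[48;2;15;15;25m [38;2;15;15;25m[48;2;15;15;25m [0m
</frame>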